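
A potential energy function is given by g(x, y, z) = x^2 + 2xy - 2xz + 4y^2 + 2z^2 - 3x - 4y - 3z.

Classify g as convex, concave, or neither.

g is quadratic, so its Hessian is the constant matrix H = [[2, 2, -2], [2, 8, 0], [-2, 0, 4]].
Leading principal minors: 2, 12, 16.
All positive ⇒ H ≻ 0 ⇒ convex.

convex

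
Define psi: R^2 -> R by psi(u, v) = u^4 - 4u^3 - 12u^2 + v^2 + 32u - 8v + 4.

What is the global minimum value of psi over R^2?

psi(u,v) separates as P(u) + Q(v) + 4, so its minimum is min P + min Q + 4.
P'(u) = 4(u - 4)(u - 1)(u + 2) vanishes at u ∈ {-2, 1, 4}; Q'(v) = 2v - 8 vanishes at v ∈ {4}.
Local minima of P (where P''>0): P(-2)=-64, P(4)=-64. Local minima of Q: Q(4)=-16.
So the global minimum of psi is P(-2) + Q(4) + 4 = -64 − 16 + 4 = -76, attained at (-2, 4).

-76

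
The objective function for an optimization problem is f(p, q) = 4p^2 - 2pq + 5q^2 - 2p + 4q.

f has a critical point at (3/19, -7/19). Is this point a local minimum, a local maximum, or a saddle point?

The Hessian of f is constant: H = [[8, -2], [-2, 10]].
det(H) = 8·10 − (-2)² = 76.
det(H) > 0 and tr(H) = 18 > 0, so H is positive definite and the point is a local minimum.

local minimum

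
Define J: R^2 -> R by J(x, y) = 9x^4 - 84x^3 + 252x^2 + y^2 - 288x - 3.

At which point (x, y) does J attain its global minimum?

(4, 0)

J(x,y) separates as P(x) + Q(y) − 3, so its minimum is min P + min Q − 3.
P'(x) = 36(x - 4)(x - 2)(x - 1) vanishes at x ∈ {1, 2, 4}; Q'(y) = 2y vanishes at y ∈ {0}.
Local minima of P (where P''>0): P(1)=-111, P(4)=-192. Local minima of Q: Q(0)=0.
So the global minimum of J is P(4) + Q(0) − 3 = -192 + 0 − 3 = -195, attained at (4, 0).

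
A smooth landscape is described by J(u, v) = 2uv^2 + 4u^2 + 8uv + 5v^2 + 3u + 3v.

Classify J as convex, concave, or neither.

neither

The term 2uv^2 is cubic, so the Hessian is not constant.
∂²J/∂v² = 4u + 10, which takes both signs as u varies (negative for sufficiently negative u). A diagonal entry of the Hessian changing sign means the Hessian is neither positive- nor negative-semidefinite on all of R^2.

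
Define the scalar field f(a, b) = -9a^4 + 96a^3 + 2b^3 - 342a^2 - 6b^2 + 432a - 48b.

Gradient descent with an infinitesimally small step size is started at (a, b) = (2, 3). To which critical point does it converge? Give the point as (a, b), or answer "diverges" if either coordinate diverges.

f is separable, so gradient descent decouples: a follows -∂f/∂a, b follows -∂f/∂b.
∂f/∂a = -36(a - 4)(a - 3)(a - 1); at a=2 this is -72, so a increases.
∂f/∂b = 6(b - 4)(b + 2); at b=3 this is -30, so b increases.
a converges to its nearest critical value 3 (a local min of the a-part); b converges to 4. The iterate converges to (3, 4).

(3, 4)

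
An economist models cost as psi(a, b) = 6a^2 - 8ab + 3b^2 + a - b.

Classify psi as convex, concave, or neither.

psi is quadratic, so its Hessian is the constant matrix H = [[12, -8], [-8, 6]].
det(H) = 8, tr(H) = 18.
det(H) > 0 and tr(H) > 0, so H is positive definite everywhere: convex.

convex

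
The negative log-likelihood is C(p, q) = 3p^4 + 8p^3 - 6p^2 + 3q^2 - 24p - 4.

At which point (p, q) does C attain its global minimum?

C(p,q) separates as A(p) + B(q) − 4, so its minimum is min A + min B − 4.
A'(p) = 12(p - 1)(p + 1)(p + 2) vanishes at p ∈ {-2, -1, 1}; B'(q) = 6q vanishes at q ∈ {0}.
Local minima of A (where A''>0): A(-2)=8, A(1)=-19. Local minima of B: B(0)=0.
So the global minimum of C is A(1) + B(0) − 4 = -19 + 0 − 4 = -23, attained at (1, 0).

(1, 0)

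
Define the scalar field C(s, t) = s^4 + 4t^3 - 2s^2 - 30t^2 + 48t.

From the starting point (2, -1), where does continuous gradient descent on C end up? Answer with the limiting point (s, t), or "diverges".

diverges

C is separable, so gradient descent decouples: s follows -∂C/∂s, t follows -∂C/∂t.
∂C/∂s = 4s(s - 1)(s + 1); at s=2 this is 24, so s decreases.
∂C/∂t = 12(t - 4)(t - 1); at t=-1 this is 120, so t decreases.
The t-coordinate has no critical point in that direction and runs off to infinity.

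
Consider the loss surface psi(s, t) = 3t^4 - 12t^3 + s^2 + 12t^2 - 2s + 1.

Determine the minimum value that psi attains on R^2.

psi(s,t) separates as P(s) + Q(t) + 1, so its minimum is min P + min Q + 1.
P'(s) = 2s - 2 vanishes at s ∈ {1}; Q'(t) = 12t(t - 2)(t - 1) vanishes at t ∈ {0, 1, 2}.
Local minima of P (where P''>0): P(1)=-1. Local minima of Q: Q(0)=0, Q(2)=0.
So the global minimum of psi is P(1) + Q(0) + 1 = -1 + 0 + 1 = 0, attained at (1, 0).

0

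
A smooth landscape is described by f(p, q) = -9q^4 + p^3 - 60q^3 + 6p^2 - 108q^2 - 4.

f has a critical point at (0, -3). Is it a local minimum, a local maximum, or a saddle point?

saddle point

The mixed partial ∂²f/∂p∂q is 0, so the Hessian at any point is diag(f_pp, f_qq) = diag(6(p + 2), -36(3q^2 + 10q + 6)).
At (0, -3): H = diag(12, -108).
The eigenvalues have opposite signs, so H is indefinite: a saddle point.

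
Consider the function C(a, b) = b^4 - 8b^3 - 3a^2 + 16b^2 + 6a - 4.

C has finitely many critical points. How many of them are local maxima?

1

C separates as a function of a plus a function of b, so ∇C=0 decouples.
∂C/∂a = -6(a - 1) = 0 at a ∈ {1}; ∂C/∂b = 4b(b - 4)(b - 2) = 0 at b ∈ {0, 2, 4}.
The Hessian is diagonal: diag(C_aa, C_bb). Second derivatives: C_aa(1)=-6; C_bb(0)=32, C_bb(2)=-16, C_bb(4)=32.
Local maxima occur where both diagonal entries negative: (1, 2). Count: 1.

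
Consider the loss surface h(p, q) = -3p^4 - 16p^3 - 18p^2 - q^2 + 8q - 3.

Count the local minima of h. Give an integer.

h separates as a function of p plus a function of q, so ∇h=0 decouples.
∂h/∂p = -12p(p + 1)(p + 3) = 0 at p ∈ {-3, -1, 0}; ∂h/∂q = -2(q - 4) = 0 at q ∈ {4}.
The Hessian is diagonal: diag(h_pp, h_qq). Second derivatives: h_pp(-3)=-72, h_pp(-1)=24, h_pp(0)=-36; h_qq(4)=-2.
Local minima occur where both diagonal entries positive: none. Count: 0.

0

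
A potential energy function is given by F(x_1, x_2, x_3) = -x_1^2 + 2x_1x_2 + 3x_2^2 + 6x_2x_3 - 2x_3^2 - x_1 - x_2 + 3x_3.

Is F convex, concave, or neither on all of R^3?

neither

F is quadratic, so its Hessian is the constant matrix H = [[-2, 2, 0], [2, 6, 6], [0, 6, -4]].
Leading principal minors: -2, -16, 136.
Neither pattern holds ⇒ H is indefinite ⇒ neither convex nor concave.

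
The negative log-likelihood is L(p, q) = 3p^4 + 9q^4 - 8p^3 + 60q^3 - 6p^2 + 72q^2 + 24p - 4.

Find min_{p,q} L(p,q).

L(p,q) separates as A(p) + B(q) − 4, so its minimum is min A + min B − 4.
A'(p) = 12(p - 2)(p - 1)(p + 1) vanishes at p ∈ {-1, 1, 2}; B'(q) = 36q(q + 1)(q + 4) vanishes at q ∈ {-4, -1, 0}.
Local minima of A (where A''>0): A(-1)=-19, A(2)=8. Local minima of B: B(-4)=-384, B(0)=0.
So the global minimum of L is A(-1) + B(-4) − 4 = -19 − 384 − 4 = -407, attained at (-1, -4).

-407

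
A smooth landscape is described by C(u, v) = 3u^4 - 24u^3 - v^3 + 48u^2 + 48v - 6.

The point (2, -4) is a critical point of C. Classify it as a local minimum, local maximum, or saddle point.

saddle point

The mixed partial ∂²C/∂u∂v is 0, so the Hessian at any point is diag(C_uu, C_vv) = diag(12(3u^2 - 12u + 8), -6v).
At (2, -4): H = diag(-48, 24).
The eigenvalues have opposite signs, so H is indefinite: a saddle point.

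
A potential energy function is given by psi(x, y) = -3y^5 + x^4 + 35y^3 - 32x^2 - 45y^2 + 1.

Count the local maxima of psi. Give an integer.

2

psi separates as a function of x plus a function of y, so ∇psi=0 decouples.
∂psi/∂x = 4x(x - 4)(x + 4) = 0 at x ∈ {-4, 0, 4}; ∂psi/∂y = -15y(y - 2)(y - 1)(y + 3) = 0 at y ∈ {-3, 0, 1, 2}.
The Hessian is diagonal: diag(psi_xx, psi_yy). Second derivatives: psi_xx(-4)=128, psi_xx(0)=-64, psi_xx(4)=128; psi_yy(-3)=900, psi_yy(0)=-90, psi_yy(1)=60, psi_yy(2)=-150.
Local maxima occur where both diagonal entries negative: (0, 0), (0, 2). Count: 2.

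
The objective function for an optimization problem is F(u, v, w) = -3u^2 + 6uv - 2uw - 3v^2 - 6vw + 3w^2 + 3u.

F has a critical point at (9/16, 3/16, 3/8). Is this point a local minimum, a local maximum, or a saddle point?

saddle point

The Hessian is constant: H = [[-6, 6, -2], [6, -6, -6], [-2, -6, 6]].
Leading principal minors: Δ₁ = -6, Δ₂ = 0, Δ₃ = 384.
The minors fit neither the all-positive nor the alternating-sign pattern, so H is indefinite: a saddle point.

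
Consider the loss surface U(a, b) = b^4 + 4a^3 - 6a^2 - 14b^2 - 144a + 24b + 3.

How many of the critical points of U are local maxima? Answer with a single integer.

U separates as a function of a plus a function of b, so ∇U=0 decouples.
∂U/∂a = 12(a - 4)(a + 3) = 0 at a ∈ {-3, 4}; ∂U/∂b = 4(b - 2)(b - 1)(b + 3) = 0 at b ∈ {-3, 1, 2}.
The Hessian is diagonal: diag(U_aa, U_bb). Second derivatives: U_aa(-3)=-84, U_aa(4)=84; U_bb(-3)=80, U_bb(1)=-16, U_bb(2)=20.
Local maxima occur where both diagonal entries negative: (-3, 1). Count: 1.

1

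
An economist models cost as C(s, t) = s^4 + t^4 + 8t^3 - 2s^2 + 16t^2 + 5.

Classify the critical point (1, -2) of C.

saddle point

The mixed partial ∂²C/∂s∂t is 0, so the Hessian at any point is diag(C_ss, C_tt) = diag(4(3s^2 - 1), 4(3t^2 + 12t + 8)).
At (1, -2): H = diag(8, -16).
The eigenvalues have opposite signs, so H is indefinite: a saddle point.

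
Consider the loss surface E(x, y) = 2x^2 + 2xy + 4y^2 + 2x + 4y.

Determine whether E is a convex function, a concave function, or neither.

E is quadratic, so its Hessian is the constant matrix H = [[4, 2], [2, 8]].
det(H) = 28, tr(H) = 12.
det(H) > 0 and tr(H) > 0, so H is positive definite everywhere: convex.

convex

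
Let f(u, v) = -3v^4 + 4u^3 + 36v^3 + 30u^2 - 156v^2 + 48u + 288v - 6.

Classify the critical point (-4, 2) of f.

local maximum

The mixed partial ∂²f/∂u∂v is 0, so the Hessian at any point is diag(f_uu, f_vv) = diag(12(2u + 5), 12(-3v^2 + 18v - 26)).
At (-4, 2): H = diag(-36, -24).
Both eigenvalues are negative, so H is negative definite: a local maximum.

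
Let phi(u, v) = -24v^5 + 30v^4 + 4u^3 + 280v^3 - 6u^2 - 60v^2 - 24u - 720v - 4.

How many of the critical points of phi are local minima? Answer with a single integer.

2

phi separates as a function of u plus a function of v, so ∇phi=0 decouples.
∂phi/∂u = 12(u - 2)(u + 1) = 0 at u ∈ {-1, 2}; ∂phi/∂v = -120(v - 3)(v - 1)(v + 1)(v + 2) = 0 at v ∈ {-2, -1, 1, 3}.
The Hessian is diagonal: diag(phi_uu, phi_vv). Second derivatives: phi_uu(-1)=-36, phi_uu(2)=36; phi_vv(-2)=1800, phi_vv(-1)=-960, phi_vv(1)=1440, phi_vv(3)=-4800.
Local minima occur where both diagonal entries positive: (2, -2), (2, 1). Count: 2.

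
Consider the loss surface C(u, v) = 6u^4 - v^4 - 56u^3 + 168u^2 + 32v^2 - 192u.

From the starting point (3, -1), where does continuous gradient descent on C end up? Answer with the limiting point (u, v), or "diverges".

C is separable, so gradient descent decouples: u follows -∂C/∂u, v follows -∂C/∂v.
∂C/∂u = 24(u - 4)(u - 2)(u - 1); at u=3 this is -48, so u increases.
∂C/∂v = -4v(v - 4)(v + 4); at v=-1 this is -60, so v increases.
u converges to its nearest critical value 4 (a local min of the u-part); v converges to 0. The iterate converges to (4, 0).

(4, 0)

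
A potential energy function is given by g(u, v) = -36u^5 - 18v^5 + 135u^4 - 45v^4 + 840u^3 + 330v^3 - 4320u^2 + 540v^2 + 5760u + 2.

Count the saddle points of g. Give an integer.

g separates as a function of u plus a function of v, so ∇g=0 decouples.
∂g/∂u = -180(u - 4)(u - 2)(u - 1)(u + 4) = 0 at u ∈ {-4, 1, 2, 4}; ∂g/∂v = -90v(v - 3)(v + 1)(v + 4) = 0 at v ∈ {-4, -1, 0, 3}.
The Hessian is diagonal: diag(g_uu, g_vv). Second derivatives: g_uu(-4)=43200, g_uu(1)=-2700, g_uu(2)=2160, g_uu(4)=-8640; g_vv(-4)=7560, g_vv(-1)=-1080, g_vv(0)=1080, g_vv(3)=-7560.
Saddle points occur where the two diagonal entries have opposite signs: (-4, -1), (-4, 3), (1, -4), (1, 0), (2, -1), (2, 3), (4, -4), (4, 0). Count: 8.

8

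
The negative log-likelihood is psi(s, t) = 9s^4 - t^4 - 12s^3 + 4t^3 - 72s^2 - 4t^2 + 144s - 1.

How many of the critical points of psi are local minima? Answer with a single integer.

2

psi separates as a function of s plus a function of t, so ∇psi=0 decouples.
∂psi/∂s = 36(s - 2)(s - 1)(s + 2) = 0 at s ∈ {-2, 1, 2}; ∂psi/∂t = -4t(t - 2)(t - 1) = 0 at t ∈ {0, 1, 2}.
The Hessian is diagonal: diag(psi_ss, psi_tt). Second derivatives: psi_ss(-2)=432, psi_ss(1)=-108, psi_ss(2)=144; psi_tt(0)=-8, psi_tt(1)=4, psi_tt(2)=-8.
Local minima occur where both diagonal entries positive: (-2, 1), (2, 1). Count: 2.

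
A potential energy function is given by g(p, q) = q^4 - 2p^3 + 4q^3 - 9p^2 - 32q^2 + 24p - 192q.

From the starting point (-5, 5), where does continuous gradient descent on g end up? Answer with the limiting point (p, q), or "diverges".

g is separable, so gradient descent decouples: p follows -∂g/∂p, q follows -∂g/∂q.
∂g/∂p = -6(p - 1)(p + 4); at p=-5 this is -36, so p increases.
∂g/∂q = 4(q - 4)(q + 3)(q + 4); at q=5 this is 288, so q decreases.
p converges to its nearest critical value -4 (a local min of the p-part); q converges to 4. The iterate converges to (-4, 4).

(-4, 4)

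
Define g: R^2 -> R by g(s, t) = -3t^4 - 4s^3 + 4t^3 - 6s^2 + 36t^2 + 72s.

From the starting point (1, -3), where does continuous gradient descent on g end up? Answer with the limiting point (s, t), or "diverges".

diverges

g is separable, so gradient descent decouples: s follows -∂g/∂s, t follows -∂g/∂t.
∂g/∂s = -12(s - 2)(s + 3); at s=1 this is 48, so s decreases.
∂g/∂t = -12t(t - 3)(t + 2); at t=-3 this is 216, so t decreases.
The t-coordinate has no critical point in that direction and runs off to infinity.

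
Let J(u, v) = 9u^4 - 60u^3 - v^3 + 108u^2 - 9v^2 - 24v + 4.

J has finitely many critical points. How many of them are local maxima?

1

J separates as a function of u plus a function of v, so ∇J=0 decouples.
∂J/∂u = 36u(u - 3)(u - 2) = 0 at u ∈ {0, 2, 3}; ∂J/∂v = -3(v + 2)(v + 4) = 0 at v ∈ {-4, -2}.
The Hessian is diagonal: diag(J_uu, J_vv). Second derivatives: J_uu(0)=216, J_uu(2)=-72, J_uu(3)=108; J_vv(-4)=6, J_vv(-2)=-6.
Local maxima occur where both diagonal entries negative: (2, -2). Count: 1.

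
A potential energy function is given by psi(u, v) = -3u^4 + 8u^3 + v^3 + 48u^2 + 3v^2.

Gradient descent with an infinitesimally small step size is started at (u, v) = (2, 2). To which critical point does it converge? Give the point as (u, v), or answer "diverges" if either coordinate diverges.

(0, 0)

psi is separable, so gradient descent decouples: u follows -∂psi/∂u, v follows -∂psi/∂v.
∂psi/∂u = -12u(u - 4)(u + 2); at u=2 this is 192, so u decreases.
∂psi/∂v = 3v(v + 2); at v=2 this is 24, so v decreases.
u converges to its nearest critical value 0 (a local min of the u-part); v converges to 0. The iterate converges to (0, 0).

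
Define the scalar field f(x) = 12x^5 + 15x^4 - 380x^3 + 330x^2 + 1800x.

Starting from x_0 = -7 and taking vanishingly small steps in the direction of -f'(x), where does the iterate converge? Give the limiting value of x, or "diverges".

diverges

f'(x) = 60(x - 3)(x - 2)(x + 1)(x + 5), so f'(-7) = 64800.
Gradient descent moves in the -f' direction, i.e. x is decreasing.
There is no critical point below x=-7, and f' keeps the same sign, so the iterate runs off to −∞.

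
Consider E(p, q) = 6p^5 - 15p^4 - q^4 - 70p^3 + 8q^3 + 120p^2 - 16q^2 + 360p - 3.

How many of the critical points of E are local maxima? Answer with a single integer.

E separates as a function of p plus a function of q, so ∇E=0 decouples.
∂E/∂p = 30(p - 3)(p - 2)(p + 1)(p + 2) = 0 at p ∈ {-2, -1, 2, 3}; ∂E/∂q = -4q(q - 4)(q - 2) = 0 at q ∈ {0, 2, 4}.
The Hessian is diagonal: diag(E_pp, E_qq). Second derivatives: E_pp(-2)=-600, E_pp(-1)=360, E_pp(2)=-360, E_pp(3)=600; E_qq(0)=-32, E_qq(2)=16, E_qq(4)=-32.
Local maxima occur where both diagonal entries negative: (-2, 0), (-2, 4), (2, 0), (2, 4). Count: 4.

4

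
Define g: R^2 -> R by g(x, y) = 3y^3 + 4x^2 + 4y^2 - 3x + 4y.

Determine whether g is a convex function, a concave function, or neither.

neither

The term 3y^3 is cubic, so the Hessian is not constant.
∂²g/∂y² = 18y + 8, which takes both signs as y varies (negative for sufficiently negative y). A diagonal entry of the Hessian changing sign means the Hessian is neither positive- nor negative-semidefinite on all of R^2.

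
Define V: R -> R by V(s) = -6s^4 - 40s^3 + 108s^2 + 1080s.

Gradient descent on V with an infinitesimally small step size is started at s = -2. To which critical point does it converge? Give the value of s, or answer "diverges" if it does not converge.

-3

V'(s) = -24(s - 3)(s + 3)(s + 5), so V'(-2) = 360.
Gradient descent moves in the -V' direction, i.e. s is decreasing.
The nearest critical point in that direction is s = -3, where V'' = 288 > 0 (a local minimum). The iterate converges there.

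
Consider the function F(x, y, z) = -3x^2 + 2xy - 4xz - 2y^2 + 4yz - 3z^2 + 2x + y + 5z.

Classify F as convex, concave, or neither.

concave

F is quadratic, so its Hessian is the constant matrix H = [[-6, 2, -4], [2, -4, 4], [-4, 4, -6]].
Leading principal minors: -6, 20, -24.
Signs alternate −, +, − ⇒ H ≺ 0 ⇒ concave.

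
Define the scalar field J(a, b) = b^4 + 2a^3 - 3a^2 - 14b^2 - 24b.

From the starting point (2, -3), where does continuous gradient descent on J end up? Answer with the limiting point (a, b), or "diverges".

J is separable, so gradient descent decouples: a follows -∂J/∂a, b follows -∂J/∂b.
∂J/∂a = 6a(a - 1); at a=2 this is 12, so a decreases.
∂J/∂b = 4(b - 3)(b + 1)(b + 2); at b=-3 this is -48, so b increases.
a converges to its nearest critical value 1 (a local min of the a-part); b converges to -2. The iterate converges to (1, -2).

(1, -2)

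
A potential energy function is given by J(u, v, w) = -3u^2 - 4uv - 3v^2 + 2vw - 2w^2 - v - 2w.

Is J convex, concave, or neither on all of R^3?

concave

J is quadratic, so its Hessian is the constant matrix H = [[-6, -4, 0], [-4, -6, 2], [0, 2, -4]].
Leading principal minors: -6, 20, -56.
Signs alternate −, +, − ⇒ H ≺ 0 ⇒ concave.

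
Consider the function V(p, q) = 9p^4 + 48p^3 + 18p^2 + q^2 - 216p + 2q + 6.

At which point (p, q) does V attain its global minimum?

V(p,q) separates as A(p) + B(q) + 6, so its minimum is min A + min B + 6.
A'(p) = 36(p - 1)(p + 2)(p + 3) vanishes at p ∈ {-3, -2, 1}; B'(q) = 2q + 2 vanishes at q ∈ {-1}.
Local minima of A (where A''>0): A(-3)=243, A(1)=-141. Local minima of B: B(-1)=-1.
So the global minimum of V is A(1) + B(-1) + 6 = -141 − 1 + 6 = -136, attained at (1, -1).

(1, -1)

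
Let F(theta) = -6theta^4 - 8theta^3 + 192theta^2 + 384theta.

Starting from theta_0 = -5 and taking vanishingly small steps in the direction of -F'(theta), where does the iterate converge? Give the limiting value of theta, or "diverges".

F'(theta) = -24(theta - 4)(theta + 1)(theta + 4), so F'(-5) = 864.
Gradient descent moves in the -F' direction, i.e. theta is decreasing.
There is no critical point below theta=-5, and F' keeps the same sign, so the iterate runs off to −∞.

diverges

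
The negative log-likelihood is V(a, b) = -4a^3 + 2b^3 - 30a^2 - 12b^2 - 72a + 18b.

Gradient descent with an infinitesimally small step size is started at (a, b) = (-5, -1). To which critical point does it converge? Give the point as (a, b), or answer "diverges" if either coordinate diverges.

V is separable, so gradient descent decouples: a follows -∂V/∂a, b follows -∂V/∂b.
∂V/∂a = -12(a + 2)(a + 3); at a=-5 this is -72, so a increases.
∂V/∂b = 6(b - 3)(b - 1); at b=-1 this is 48, so b decreases.
The b-coordinate has no critical point in that direction and runs off to infinity.

diverges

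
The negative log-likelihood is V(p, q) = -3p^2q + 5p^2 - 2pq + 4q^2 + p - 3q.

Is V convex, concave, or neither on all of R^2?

neither

The term -3p^2q is cubic, so the Hessian is not constant.
∂²V/∂p² = -6q + 10, which takes both signs as q varies (negative for sufficiently large q). A diagonal entry of the Hessian changing sign means the Hessian is neither positive- nor negative-semidefinite on all of R^2.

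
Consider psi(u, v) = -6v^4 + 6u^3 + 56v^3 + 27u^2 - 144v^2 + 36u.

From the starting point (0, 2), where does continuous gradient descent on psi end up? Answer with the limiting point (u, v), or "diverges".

psi is separable, so gradient descent decouples: u follows -∂psi/∂u, v follows -∂psi/∂v.
∂psi/∂u = 18(u + 1)(u + 2); at u=0 this is 36, so u decreases.
∂psi/∂v = -24v(v - 4)(v - 3); at v=2 this is -96, so v increases.
u converges to its nearest critical value -1 (a local min of the u-part); v converges to 3. The iterate converges to (-1, 3).

(-1, 3)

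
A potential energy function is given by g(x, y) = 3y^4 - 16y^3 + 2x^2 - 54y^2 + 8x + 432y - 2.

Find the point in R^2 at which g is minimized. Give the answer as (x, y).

(-2, -3)

g(x,y) separates as P(x) + Q(y) − 2, so its minimum is min P + min Q − 2.
P'(x) = 4x + 8 vanishes at x ∈ {-2}; Q'(y) = 12(y - 4)(y - 3)(y + 3) vanishes at y ∈ {-3, 3, 4}.
Local minima of P (where P''>0): P(-2)=-8. Local minima of Q: Q(-3)=-1107, Q(4)=608.
So the global minimum of g is P(-2) + Q(-3) − 2 = -8 − 1107 − 2 = -1117, attained at (-2, -3).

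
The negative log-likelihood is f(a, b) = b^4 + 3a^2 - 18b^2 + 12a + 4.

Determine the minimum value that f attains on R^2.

f(a,b) separates as P(a) + Q(b) + 4, so its minimum is min P + min Q + 4.
P'(a) = 6a + 12 vanishes at a ∈ {-2}; Q'(b) = 4b(b - 3)(b + 3) vanishes at b ∈ {-3, 0, 3}.
Local minima of P (where P''>0): P(-2)=-12. Local minima of Q: Q(-3)=-81, Q(3)=-81.
So the global minimum of f is P(-2) + Q(-3) + 4 = -12 − 81 + 4 = -89, attained at (-2, -3).

-89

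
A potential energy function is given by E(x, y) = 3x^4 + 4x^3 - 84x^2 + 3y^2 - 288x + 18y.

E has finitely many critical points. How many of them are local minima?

2

E separates as a function of x plus a function of y, so ∇E=0 decouples.
∂E/∂x = 12(x - 4)(x + 2)(x + 3) = 0 at x ∈ {-3, -2, 4}; ∂E/∂y = 6(y + 3) = 0 at y ∈ {-3}.
The Hessian is diagonal: diag(E_xx, E_yy). Second derivatives: E_xx(-3)=84, E_xx(-2)=-72, E_xx(4)=504; E_yy(-3)=6.
Local minima occur where both diagonal entries positive: (-3, -3), (4, -3). Count: 2.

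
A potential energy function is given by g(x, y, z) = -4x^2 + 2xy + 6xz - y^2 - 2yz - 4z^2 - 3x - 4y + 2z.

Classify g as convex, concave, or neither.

concave

g is quadratic, so its Hessian is the constant matrix H = [[-8, 2, 6], [2, -2, -2], [6, -2, -8]].
Leading principal minors: -8, 12, -40.
Signs alternate −, +, − ⇒ H ≺ 0 ⇒ concave.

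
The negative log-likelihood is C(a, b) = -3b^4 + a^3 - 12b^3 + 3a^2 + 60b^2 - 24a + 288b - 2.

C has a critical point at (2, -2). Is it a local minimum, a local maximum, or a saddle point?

The mixed partial ∂²C/∂a∂b is 0, so the Hessian at any point is diag(C_aa, C_bb) = diag(6(a + 1), 12(-3b^2 - 6b + 10)).
At (2, -2): H = diag(18, 120).
Both eigenvalues are positive, so H is positive definite: a local minimum.

local minimum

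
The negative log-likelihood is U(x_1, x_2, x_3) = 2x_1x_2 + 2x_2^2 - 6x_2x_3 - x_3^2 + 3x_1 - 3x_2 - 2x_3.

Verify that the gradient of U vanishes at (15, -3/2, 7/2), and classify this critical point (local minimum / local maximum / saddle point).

saddle point

∇U = (2x_2 + 3, 2x_1 + 4x_2 - 6x_3 - 3, -6x_2 - 2x_3 - 2); substituting (15, -3/2, 7/2) gives ∇U = (0, 0, 0), so (15, -3/2, 7/2) is indeed a critical point.
The Hessian is constant: H = [[0, 2, 0], [2, 4, -6], [0, -6, -2]].
Leading principal minors: Δ₁ = 0, Δ₂ = -4, Δ₃ = 8.
The minors fit neither the all-positive nor the alternating-sign pattern, so H is indefinite: a saddle point.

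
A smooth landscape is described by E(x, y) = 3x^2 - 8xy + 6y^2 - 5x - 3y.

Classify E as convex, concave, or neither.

E is quadratic, so its Hessian is the constant matrix H = [[6, -8], [-8, 12]].
det(H) = 8, tr(H) = 18.
det(H) > 0 and tr(H) > 0, so H is positive definite everywhere: convex.

convex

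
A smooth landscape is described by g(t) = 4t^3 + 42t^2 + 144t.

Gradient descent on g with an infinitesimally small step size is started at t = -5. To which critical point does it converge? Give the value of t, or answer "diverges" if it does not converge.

diverges

g'(t) = 12(t + 3)(t + 4), so g'(-5) = 24.
Gradient descent moves in the -g' direction, i.e. t is decreasing.
There is no critical point below t=-5, and g' keeps the same sign, so the iterate runs off to −∞.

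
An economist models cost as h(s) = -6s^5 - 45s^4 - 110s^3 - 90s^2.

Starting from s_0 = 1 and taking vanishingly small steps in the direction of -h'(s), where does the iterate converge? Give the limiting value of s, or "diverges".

diverges

h'(s) = -30s(s + 1)(s + 2)(s + 3), so h'(1) = -720.
Gradient descent moves in the -h' direction, i.e. s is increasing.
There is no critical point above s=1, and h' keeps the same sign, so the iterate runs off to +∞.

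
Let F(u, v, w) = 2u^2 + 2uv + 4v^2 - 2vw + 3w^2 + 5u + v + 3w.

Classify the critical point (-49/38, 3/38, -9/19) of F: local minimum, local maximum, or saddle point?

The Hessian is constant: H = [[4, 2, 0], [2, 8, -2], [0, -2, 6]].
Leading principal minors: Δ₁ = 4, Δ₂ = 28, Δ₃ = 152.
All leading minors are positive, so H is positive definite: a local minimum.

local minimum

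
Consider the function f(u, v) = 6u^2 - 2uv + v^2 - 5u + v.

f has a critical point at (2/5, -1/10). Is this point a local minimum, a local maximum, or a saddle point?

The Hessian of f is constant: H = [[12, -2], [-2, 2]].
det(H) = 12·2 − (-2)² = 20.
det(H) > 0 and tr(H) = 14 > 0, so H is positive definite and the point is a local minimum.

local minimum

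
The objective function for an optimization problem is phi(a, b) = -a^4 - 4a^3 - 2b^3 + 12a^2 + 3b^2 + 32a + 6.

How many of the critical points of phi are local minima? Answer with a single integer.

phi separates as a function of a plus a function of b, so ∇phi=0 decouples.
∂phi/∂a = -4(a - 2)(a + 1)(a + 4) = 0 at a ∈ {-4, -1, 2}; ∂phi/∂b = -6b(b - 1) = 0 at b ∈ {0, 1}.
The Hessian is diagonal: diag(phi_aa, phi_bb). Second derivatives: phi_aa(-4)=-72, phi_aa(-1)=36, phi_aa(2)=-72; phi_bb(0)=6, phi_bb(1)=-6.
Local minima occur where both diagonal entries positive: (-1, 0). Count: 1.

1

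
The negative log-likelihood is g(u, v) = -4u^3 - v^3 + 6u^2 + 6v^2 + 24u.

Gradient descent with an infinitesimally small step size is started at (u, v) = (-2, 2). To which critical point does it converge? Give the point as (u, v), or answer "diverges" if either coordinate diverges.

(-1, 0)

g is separable, so gradient descent decouples: u follows -∂g/∂u, v follows -∂g/∂v.
∂g/∂u = -12(u - 2)(u + 1); at u=-2 this is -48, so u increases.
∂g/∂v = -3v(v - 4); at v=2 this is 12, so v decreases.
u converges to its nearest critical value -1 (a local min of the u-part); v converges to 0. The iterate converges to (-1, 0).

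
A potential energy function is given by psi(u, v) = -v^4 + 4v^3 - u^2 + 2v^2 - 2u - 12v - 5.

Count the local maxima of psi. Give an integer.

psi separates as a function of u plus a function of v, so ∇psi=0 decouples.
∂psi/∂u = -2(u + 1) = 0 at u ∈ {-1}; ∂psi/∂v = -4(v - 3)(v - 1)(v + 1) = 0 at v ∈ {-1, 1, 3}.
The Hessian is diagonal: diag(psi_uu, psi_vv). Second derivatives: psi_uu(-1)=-2; psi_vv(-1)=-32, psi_vv(1)=16, psi_vv(3)=-32.
Local maxima occur where both diagonal entries negative: (-1, -1), (-1, 3). Count: 2.

2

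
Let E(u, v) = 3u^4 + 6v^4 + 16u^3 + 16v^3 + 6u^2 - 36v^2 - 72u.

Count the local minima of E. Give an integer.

E separates as a function of u plus a function of v, so ∇E=0 decouples.
∂E/∂u = 12(u - 1)(u + 2)(u + 3) = 0 at u ∈ {-3, -2, 1}; ∂E/∂v = 24v(v - 1)(v + 3) = 0 at v ∈ {-3, 0, 1}.
The Hessian is diagonal: diag(E_uu, E_vv). Second derivatives: E_uu(-3)=48, E_uu(-2)=-36, E_uu(1)=144; E_vv(-3)=288, E_vv(0)=-72, E_vv(1)=96.
Local minima occur where both diagonal entries positive: (-3, -3), (-3, 1), (1, -3), (1, 1). Count: 4.

4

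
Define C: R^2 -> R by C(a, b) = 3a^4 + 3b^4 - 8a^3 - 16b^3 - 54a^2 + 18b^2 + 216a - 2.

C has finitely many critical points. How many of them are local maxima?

C separates as a function of a plus a function of b, so ∇C=0 decouples.
∂C/∂a = 12(a - 3)(a - 2)(a + 3) = 0 at a ∈ {-3, 2, 3}; ∂C/∂b = 12b(b - 3)(b - 1) = 0 at b ∈ {0, 1, 3}.
The Hessian is diagonal: diag(C_aa, C_bb). Second derivatives: C_aa(-3)=360, C_aa(2)=-60, C_aa(3)=72; C_bb(0)=36, C_bb(1)=-24, C_bb(3)=72.
Local maxima occur where both diagonal entries negative: (2, 1). Count: 1.

1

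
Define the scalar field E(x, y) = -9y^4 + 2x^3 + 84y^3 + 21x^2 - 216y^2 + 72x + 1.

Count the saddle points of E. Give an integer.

3

E separates as a function of x plus a function of y, so ∇E=0 decouples.
∂E/∂x = 6(x + 3)(x + 4) = 0 at x ∈ {-4, -3}; ∂E/∂y = -36y(y - 4)(y - 3) = 0 at y ∈ {0, 3, 4}.
The Hessian is diagonal: diag(E_xx, E_yy). Second derivatives: E_xx(-4)=-6, E_xx(-3)=6; E_yy(0)=-432, E_yy(3)=108, E_yy(4)=-144.
Saddle points occur where the two diagonal entries have opposite signs: (-4, 3), (-3, 0), (-3, 4). Count: 3.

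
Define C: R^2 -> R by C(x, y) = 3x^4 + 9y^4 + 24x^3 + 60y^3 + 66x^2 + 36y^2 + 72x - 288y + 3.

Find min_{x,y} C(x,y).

C(x,y) separates as P(x) + Q(y) + 3, so its minimum is min P + min Q + 3.
P'(x) = 12(x + 1)(x + 2)(x + 3) vanishes at x ∈ {-3, -2, -1}; Q'(y) = 36(y - 1)(y + 2)(y + 4) vanishes at y ∈ {-4, -2, 1}.
Local minima of P (where P''>0): P(-3)=-27, P(-1)=-27. Local minima of Q: Q(-4)=192, Q(1)=-183.
So the global minimum of C is P(-3) + Q(1) + 3 = -27 − 183 + 3 = -207, attained at (-3, 1).

-207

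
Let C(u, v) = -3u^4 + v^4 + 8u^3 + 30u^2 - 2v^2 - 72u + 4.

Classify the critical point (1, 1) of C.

local minimum

The mixed partial ∂²C/∂u∂v is 0, so the Hessian at any point is diag(C_uu, C_vv) = diag(12(-3u^2 + 4u + 5), 4(3v^2 - 1)).
At (1, 1): H = diag(72, 8).
Both eigenvalues are positive, so H is positive definite: a local minimum.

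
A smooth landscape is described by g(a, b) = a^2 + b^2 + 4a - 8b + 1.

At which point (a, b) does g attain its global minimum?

g(a,b) separates as P(a) + Q(b) + 1, so its minimum is min P + min Q + 1.
P'(a) = 2a + 4 vanishes at a ∈ {-2}; Q'(b) = 2b - 8 vanishes at b ∈ {4}.
Local minima of P (where P''>0): P(-2)=-4. Local minima of Q: Q(4)=-16.
So the global minimum of g is P(-2) + Q(4) + 1 = -4 − 16 + 1 = -19, attained at (-2, 4).

(-2, 4)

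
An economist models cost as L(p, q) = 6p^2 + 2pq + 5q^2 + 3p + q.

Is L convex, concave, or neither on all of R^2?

convex

L is quadratic, so its Hessian is the constant matrix H = [[12, 2], [2, 10]].
det(H) = 116, tr(H) = 22.
det(H) > 0 and tr(H) > 0, so H is positive definite everywhere: convex.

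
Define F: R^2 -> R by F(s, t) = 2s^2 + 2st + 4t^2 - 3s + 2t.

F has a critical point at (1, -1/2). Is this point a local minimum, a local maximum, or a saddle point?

The Hessian of F is constant: H = [[4, 2], [2, 8]].
det(H) = 4·8 − 2² = 28.
det(H) > 0 and tr(H) = 12 > 0, so H is positive definite and the point is a local minimum.

local minimum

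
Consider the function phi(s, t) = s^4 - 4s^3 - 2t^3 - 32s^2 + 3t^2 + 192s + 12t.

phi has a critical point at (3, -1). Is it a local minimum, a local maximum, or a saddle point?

saddle point

The mixed partial ∂²phi/∂s∂t is 0, so the Hessian at any point is diag(phi_ss, phi_tt) = diag(4(3s^2 - 6s - 16), 6(-2t + 1)).
At (3, -1): H = diag(-28, 18).
The eigenvalues have opposite signs, so H is indefinite: a saddle point.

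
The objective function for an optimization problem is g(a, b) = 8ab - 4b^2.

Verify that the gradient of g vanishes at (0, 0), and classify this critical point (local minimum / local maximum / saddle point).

∇g = (8b, 8a - 8b); substituting (0, 0) gives ∇g = (0, 0), so (0, 0) is indeed a critical point.
The Hessian of g is constant: H = [[0, 8], [8, -8]].
det(H) = 0·(-8) − 8² = -64.
Since det(H) < 0, H is indefinite and the critical point is a saddle point.

saddle point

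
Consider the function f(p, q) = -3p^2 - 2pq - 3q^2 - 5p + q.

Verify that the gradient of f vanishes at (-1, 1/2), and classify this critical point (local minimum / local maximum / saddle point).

∇f = (-6p - 2q - 5, -2p - 6q + 1); substituting (-1, 1/2) gives ∇f = (0, 0), so (-1, 1/2) is indeed a critical point.
The Hessian of f is constant: H = [[-6, -2], [-2, -6]].
det(H) = (-6)·(-6) − (-2)² = 32.
det(H) > 0 and tr(H) = -12 < 0, so H is negative definite and the point is a local maximum.

local maximum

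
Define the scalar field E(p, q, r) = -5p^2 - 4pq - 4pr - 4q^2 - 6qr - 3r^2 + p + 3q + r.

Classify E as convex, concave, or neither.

concave

E is quadratic, so its Hessian is the constant matrix H = [[-10, -4, -4], [-4, -8, -6], [-4, -6, -6]].
Leading principal minors: -10, 64, -88.
Signs alternate −, +, − ⇒ H ≺ 0 ⇒ concave.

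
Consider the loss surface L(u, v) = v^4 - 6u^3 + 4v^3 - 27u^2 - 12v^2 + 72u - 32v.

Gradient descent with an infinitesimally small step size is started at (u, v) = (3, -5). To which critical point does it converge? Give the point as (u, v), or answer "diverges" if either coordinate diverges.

L is separable, so gradient descent decouples: u follows -∂L/∂u, v follows -∂L/∂v.
∂L/∂u = -18(u - 1)(u + 4); at u=3 this is -252, so u increases.
∂L/∂v = 4(v - 2)(v + 1)(v + 4); at v=-5 this is -112, so v increases.
The u-coordinate has no critical point in that direction and runs off to infinity.

diverges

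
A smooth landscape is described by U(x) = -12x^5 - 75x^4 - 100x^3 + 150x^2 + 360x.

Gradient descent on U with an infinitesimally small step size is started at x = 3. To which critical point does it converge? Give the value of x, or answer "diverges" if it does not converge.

U'(x) = -60(x - 1)(x + 1)(x + 2)(x + 3), so U'(3) = -14400.
Gradient descent moves in the -U' direction, i.e. x is increasing.
There is no critical point above x=3, and U' keeps the same sign, so the iterate runs off to +∞.

diverges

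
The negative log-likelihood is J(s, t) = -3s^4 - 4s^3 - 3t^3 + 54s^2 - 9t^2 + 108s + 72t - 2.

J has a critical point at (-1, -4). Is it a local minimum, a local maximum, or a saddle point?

The mixed partial ∂²J/∂s∂t is 0, so the Hessian at any point is diag(J_ss, J_tt) = diag(12(-3s^2 - 2s + 9), -18(t + 1)).
At (-1, -4): H = diag(96, 54).
Both eigenvalues are positive, so H is positive definite: a local minimum.

local minimum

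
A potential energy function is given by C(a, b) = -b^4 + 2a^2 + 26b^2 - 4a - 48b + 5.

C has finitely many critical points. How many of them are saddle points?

C separates as a function of a plus a function of b, so ∇C=0 decouples.
∂C/∂a = 4(a - 1) = 0 at a ∈ {1}; ∂C/∂b = -4(b - 3)(b - 1)(b + 4) = 0 at b ∈ {-4, 1, 3}.
The Hessian is diagonal: diag(C_aa, C_bb). Second derivatives: C_aa(1)=4; C_bb(-4)=-140, C_bb(1)=40, C_bb(3)=-56.
Saddle points occur where the two diagonal entries have opposite signs: (1, -4), (1, 3). Count: 2.

2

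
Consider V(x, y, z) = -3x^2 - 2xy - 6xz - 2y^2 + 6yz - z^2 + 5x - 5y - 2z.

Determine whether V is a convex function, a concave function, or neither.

neither

V is quadratic, so its Hessian is the constant matrix H = [[-6, -2, -6], [-2, -4, 6], [-6, 6, -2]].
Leading principal minors: -6, 20, 464.
Neither pattern holds ⇒ H is indefinite ⇒ neither convex nor concave.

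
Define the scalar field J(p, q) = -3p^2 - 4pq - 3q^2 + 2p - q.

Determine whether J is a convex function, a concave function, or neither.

concave

J is quadratic, so its Hessian is the constant matrix H = [[-6, -4], [-4, -6]].
det(H) = 20, tr(H) = -12.
det(H) > 0 and tr(H) < 0, so H is negative definite everywhere: concave.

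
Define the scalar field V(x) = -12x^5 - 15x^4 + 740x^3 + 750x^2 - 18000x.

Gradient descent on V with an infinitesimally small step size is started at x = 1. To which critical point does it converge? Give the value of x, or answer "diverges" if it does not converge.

3

V'(x) = -60(x - 5)(x - 3)(x + 4)(x + 5), so V'(1) = -14400.
Gradient descent moves in the -V' direction, i.e. x is increasing.
The nearest critical point in that direction is x = 3, where V'' = 6720 > 0 (a local minimum). The iterate converges there.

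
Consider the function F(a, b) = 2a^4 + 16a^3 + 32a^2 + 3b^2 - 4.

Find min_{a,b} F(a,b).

-4

F(a,b) separates as P(a) + Q(b) − 4, so its minimum is min P + min Q − 4.
P'(a) = 8a(a + 2)(a + 4) vanishes at a ∈ {-4, -2, 0}; Q'(b) = 6b vanishes at b ∈ {0}.
Local minima of P (where P''>0): P(-4)=0, P(0)=0. Local minima of Q: Q(0)=0.
So the global minimum of F is P(-4) + Q(0) − 4 = 0 + 0 − 4 = -4, attained at (-4, 0).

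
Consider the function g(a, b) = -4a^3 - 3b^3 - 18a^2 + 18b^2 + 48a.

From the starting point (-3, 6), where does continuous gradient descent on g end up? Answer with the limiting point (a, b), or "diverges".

diverges

g is separable, so gradient descent decouples: a follows -∂g/∂a, b follows -∂g/∂b.
∂g/∂a = -12(a - 1)(a + 4); at a=-3 this is 48, so a decreases.
∂g/∂b = -9b(b - 4); at b=6 this is -108, so b increases.
The b-coordinate has no critical point in that direction and runs off to infinity.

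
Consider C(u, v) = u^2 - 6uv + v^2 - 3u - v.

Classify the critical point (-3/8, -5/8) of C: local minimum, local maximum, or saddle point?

The Hessian of C is constant: H = [[2, -6], [-6, 2]].
det(H) = 2·2 − (-6)² = -32.
Since det(H) < 0, H is indefinite and the critical point is a saddle point.

saddle point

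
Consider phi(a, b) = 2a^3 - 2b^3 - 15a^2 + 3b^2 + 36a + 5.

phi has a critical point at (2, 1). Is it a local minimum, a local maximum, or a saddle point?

local maximum

The mixed partial ∂²phi/∂a∂b is 0, so the Hessian at any point is diag(phi_aa, phi_bb) = diag(6(2a - 5), 6(-2b + 1)).
At (2, 1): H = diag(-6, -6).
Both eigenvalues are negative, so H is negative definite: a local maximum.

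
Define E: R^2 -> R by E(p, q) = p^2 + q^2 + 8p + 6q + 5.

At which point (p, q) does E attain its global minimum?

(-4, -3)

E(p,q) separates as A(p) + B(q) + 5, so its minimum is min A + min B + 5.
A'(p) = 2p + 8 vanishes at p ∈ {-4}; B'(q) = 2q + 6 vanishes at q ∈ {-3}.
Local minima of A (where A''>0): A(-4)=-16. Local minima of B: B(-3)=-9.
So the global minimum of E is A(-4) + B(-3) + 5 = -16 − 9 + 5 = -20, attained at (-4, -3).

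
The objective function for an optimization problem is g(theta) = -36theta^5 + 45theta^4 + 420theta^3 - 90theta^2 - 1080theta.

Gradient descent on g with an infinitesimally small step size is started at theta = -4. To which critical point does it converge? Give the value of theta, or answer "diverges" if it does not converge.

g'(theta) = -180(theta - 3)(theta - 1)(theta + 1)(theta + 2), so g'(-4) = -37800.
Gradient descent moves in the -g' direction, i.e. theta is increasing.
The nearest critical point in that direction is theta = -2, where g'' = 2700 > 0 (a local minimum). The iterate converges there.

-2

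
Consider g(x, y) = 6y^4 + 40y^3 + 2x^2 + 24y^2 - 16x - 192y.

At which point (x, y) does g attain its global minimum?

(4, 1)

g(x,y) separates as P(x) + Q(y), so its minimum is min P + min Q.
P'(x) = 4x - 16 vanishes at x ∈ {4}; Q'(y) = 24(y - 1)(y + 2)(y + 4) vanishes at y ∈ {-4, -2, 1}.
Local minima of P (where P''>0): P(4)=-32. Local minima of Q: Q(-4)=128, Q(1)=-122.
So the global minimum of g is P(4) + Q(1) = -32 − 122 = -154, attained at (4, 1).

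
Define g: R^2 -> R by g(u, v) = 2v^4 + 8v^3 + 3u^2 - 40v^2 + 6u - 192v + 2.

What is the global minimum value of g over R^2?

g(u,v) separates as P(u) + Q(v) + 2, so its minimum is min P + min Q + 2.
P'(u) = 6u + 6 vanishes at u ∈ {-1}; Q'(v) = 8(v - 3)(v + 2)(v + 4) vanishes at v ∈ {-4, -2, 3}.
Local minima of P (where P''>0): P(-1)=-3. Local minima of Q: Q(-4)=128, Q(3)=-558.
So the global minimum of g is P(-1) + Q(3) + 2 = -3 − 558 + 2 = -559, attained at (-1, 3).

-559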